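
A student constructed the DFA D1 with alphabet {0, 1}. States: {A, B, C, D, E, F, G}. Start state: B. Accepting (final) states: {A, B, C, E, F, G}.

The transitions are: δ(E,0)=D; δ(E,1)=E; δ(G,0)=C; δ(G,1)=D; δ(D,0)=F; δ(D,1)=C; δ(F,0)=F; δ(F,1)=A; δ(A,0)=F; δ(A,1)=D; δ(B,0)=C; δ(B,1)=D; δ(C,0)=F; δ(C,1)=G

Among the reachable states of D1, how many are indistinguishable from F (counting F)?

2

States {E} cannot be reached from the start state, so discard them.
P0 = {A,B,C,F,G} | {D}.
Refine {A,B,C,F,G} on symbol 1: members go to different blocks, giving {A,B,G} and {C,F}.
No further refinement is possible. Final partition (3 blocks): {A,B,G} | {D} | {C,F}.
State F belongs to the block {C,F}, which has 2 states.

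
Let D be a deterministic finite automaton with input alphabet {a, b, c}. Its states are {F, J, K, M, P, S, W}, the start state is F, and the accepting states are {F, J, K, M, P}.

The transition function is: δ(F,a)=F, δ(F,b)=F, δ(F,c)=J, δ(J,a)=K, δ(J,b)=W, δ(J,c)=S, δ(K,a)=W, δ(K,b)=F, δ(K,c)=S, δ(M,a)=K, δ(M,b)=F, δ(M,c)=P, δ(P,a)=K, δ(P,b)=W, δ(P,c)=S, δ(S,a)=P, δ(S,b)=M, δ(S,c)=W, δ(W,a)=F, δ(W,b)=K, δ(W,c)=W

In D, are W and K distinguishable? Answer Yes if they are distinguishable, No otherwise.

Yes

All states are reachable from the start state.
Initial partition by acceptance: {F,J,K,M,P} | {S,W}.
Refine {F,J,K,M,P} on symbol a: members go to different blocks, giving {F,J,M,P} and {K}.
Split {F,J,M,P} by δ(·,a) → {J,M,P} and {F}.
Refine {J,M,P} on symbol b: members go to different blocks, giving {J,P} and {M}.
On input a, block {S,W} splits into {W} and {S}.
The partition is now stable with 6 blocks: {J,P} | {W} | {K} | {F} | {M} | {S}.
W and K end up in different blocks, so they are distinguishable. For instance, the string 'ε' is accepted from only K.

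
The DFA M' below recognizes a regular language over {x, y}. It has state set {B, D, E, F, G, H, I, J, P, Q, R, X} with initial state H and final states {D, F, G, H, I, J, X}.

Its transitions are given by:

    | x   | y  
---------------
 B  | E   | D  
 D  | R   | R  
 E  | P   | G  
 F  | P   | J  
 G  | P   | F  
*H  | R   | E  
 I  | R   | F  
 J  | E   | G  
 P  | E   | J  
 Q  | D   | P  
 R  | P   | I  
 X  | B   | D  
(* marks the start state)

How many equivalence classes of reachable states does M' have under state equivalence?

3

First remove the unreachable states {B,D,Q,X}; 8 states remain.
Start with accepting vs non-accepting: {F,G,H,I,J} | {E,P,R}.
Split {F,G,H,I,J} by δ(·,y) → {F,G,I,J} and {H}.
The partition is now stable with 3 blocks: {F,G,I,J} | {E,P,R} | {H}.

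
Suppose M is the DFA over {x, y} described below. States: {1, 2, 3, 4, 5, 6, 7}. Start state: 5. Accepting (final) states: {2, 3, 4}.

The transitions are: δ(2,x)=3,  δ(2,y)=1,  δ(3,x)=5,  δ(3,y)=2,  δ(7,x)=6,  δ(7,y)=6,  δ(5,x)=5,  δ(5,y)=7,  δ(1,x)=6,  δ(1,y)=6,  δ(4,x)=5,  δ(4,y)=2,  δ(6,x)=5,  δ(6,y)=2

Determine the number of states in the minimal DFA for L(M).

5

States {4} cannot be reached from the start state, so discard them.
Start with accepting vs non-accepting: {2,3} | {1,5,6,7}.
On input x, block {2,3} splits into {2} and {3}.
Refine {1,5,6,7} on symbol y: members go to different blocks, giving {1,5,7} and {6}.
Refine {1,5,7} on symbol x: members go to different blocks, giving {1,7} and {5}.
The partition is now stable with 5 blocks: {2} | {1,7} | {3} | {6} | {5}.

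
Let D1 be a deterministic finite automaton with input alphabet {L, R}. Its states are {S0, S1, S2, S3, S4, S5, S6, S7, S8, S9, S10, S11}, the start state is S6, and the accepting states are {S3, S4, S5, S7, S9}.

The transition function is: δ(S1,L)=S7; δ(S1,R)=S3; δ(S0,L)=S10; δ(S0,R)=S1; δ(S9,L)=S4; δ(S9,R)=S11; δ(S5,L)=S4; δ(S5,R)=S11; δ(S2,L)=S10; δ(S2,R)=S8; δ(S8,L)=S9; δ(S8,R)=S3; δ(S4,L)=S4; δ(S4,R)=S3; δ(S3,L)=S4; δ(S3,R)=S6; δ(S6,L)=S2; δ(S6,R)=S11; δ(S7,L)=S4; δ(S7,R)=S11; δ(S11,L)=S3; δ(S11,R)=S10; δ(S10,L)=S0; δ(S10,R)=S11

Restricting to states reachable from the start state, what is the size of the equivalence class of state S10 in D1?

States {S5} cannot be reached from the start state, so discard them.
P0 = {S3,S4,S7,S9} | {S0,S1,S2,S6,S8,S10,S11}.
Refine {S3,S4,S7,S9} on symbol R: members go to different blocks, giving {S3,S7,S9} and {S4}.
Split {S0,S1,S2,S6,S8,S10,S11} by δ(·,L) → {S0,S2,S6,S10} and {S1,S8,S11}.
Split {S3,S7,S9} by δ(·,R) → {S7,S9} and {S3}.
On input L, block {S1,S8,S11} splits into {S1,S8} and {S11}.
Refine {S0,S2,S6,S10} on symbol R: members go to different blocks, giving {S0,S2} and {S6,S10}.
The partition is now stable with 7 blocks: {S7,S9} | {S0,S2} | {S4} | {S1,S8} | {S3} | {S11} | {S6,S10}.
The equivalence class containing S10 is {S6,S10}, of size 2.

2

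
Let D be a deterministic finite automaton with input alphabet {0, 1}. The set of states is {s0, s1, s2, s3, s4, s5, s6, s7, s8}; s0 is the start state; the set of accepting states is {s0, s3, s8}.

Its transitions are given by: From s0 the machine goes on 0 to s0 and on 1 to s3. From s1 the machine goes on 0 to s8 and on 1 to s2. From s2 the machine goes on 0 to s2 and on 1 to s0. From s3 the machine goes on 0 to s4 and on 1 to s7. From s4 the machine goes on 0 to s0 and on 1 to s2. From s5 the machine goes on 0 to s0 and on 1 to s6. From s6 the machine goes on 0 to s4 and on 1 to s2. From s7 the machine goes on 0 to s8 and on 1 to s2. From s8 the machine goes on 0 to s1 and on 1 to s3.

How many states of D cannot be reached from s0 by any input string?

No path from s0 leads to s5, s6; the other 7 states are all reachable.

2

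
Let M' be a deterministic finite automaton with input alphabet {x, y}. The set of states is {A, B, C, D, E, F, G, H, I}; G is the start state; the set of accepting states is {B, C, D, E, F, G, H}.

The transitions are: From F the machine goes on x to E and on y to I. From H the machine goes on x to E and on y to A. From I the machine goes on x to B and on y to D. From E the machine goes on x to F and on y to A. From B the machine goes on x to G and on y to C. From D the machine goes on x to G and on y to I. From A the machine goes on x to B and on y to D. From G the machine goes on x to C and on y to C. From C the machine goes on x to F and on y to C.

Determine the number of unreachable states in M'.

1

BFS from G reaches {A, B, C, D, E, F, G, I}; the 1 state(s) H are never visited.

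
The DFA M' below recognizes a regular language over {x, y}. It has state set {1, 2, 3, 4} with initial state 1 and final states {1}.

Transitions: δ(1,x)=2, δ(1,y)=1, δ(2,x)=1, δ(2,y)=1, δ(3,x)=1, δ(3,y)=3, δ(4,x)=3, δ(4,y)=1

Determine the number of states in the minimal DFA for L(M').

First remove the unreachable states {3,4}; 2 states remain.
Start with accepting vs non-accepting: {1} | {2}.
No further refinement is possible. Final partition (2 blocks): {1} | {2}.

2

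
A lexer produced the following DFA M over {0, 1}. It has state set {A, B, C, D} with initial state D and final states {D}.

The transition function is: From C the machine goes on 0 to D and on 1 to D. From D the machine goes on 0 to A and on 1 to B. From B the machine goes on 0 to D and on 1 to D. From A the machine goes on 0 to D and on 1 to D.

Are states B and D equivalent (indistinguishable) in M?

No

States {C} cannot be reached from the start state, so discard them.
P0 = {D} | {A,B}.
No further refinement is possible. Final partition (2 blocks): {D} | {A,B}.
B and D end up in different blocks, so they are distinguishable. For instance, the string 'ε' is accepted from only D.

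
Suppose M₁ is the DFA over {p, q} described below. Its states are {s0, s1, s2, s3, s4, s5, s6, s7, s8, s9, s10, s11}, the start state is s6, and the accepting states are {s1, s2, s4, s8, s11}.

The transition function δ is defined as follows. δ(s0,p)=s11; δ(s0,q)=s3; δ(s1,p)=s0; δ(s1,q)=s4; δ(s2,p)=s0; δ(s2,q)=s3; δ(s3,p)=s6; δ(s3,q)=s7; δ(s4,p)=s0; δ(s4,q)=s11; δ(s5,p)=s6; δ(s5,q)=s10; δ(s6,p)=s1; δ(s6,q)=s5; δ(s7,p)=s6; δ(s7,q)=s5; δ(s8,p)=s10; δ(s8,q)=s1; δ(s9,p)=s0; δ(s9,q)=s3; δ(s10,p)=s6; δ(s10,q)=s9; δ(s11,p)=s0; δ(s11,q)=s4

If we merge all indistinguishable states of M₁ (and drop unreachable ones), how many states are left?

3

First remove the unreachable states {s2,s8}; 10 states remain.
Initial partition by acceptance: {s1,s4,s11} | {s0,s3,s5,s6,s7,s9,s10}.
Split {s0,s3,s5,s6,s7,s9,s10} by δ(·,p) → {s3,s5,s7,s9,s10} and {s0,s6}.
No further refinement is possible. Final partition (3 blocks): {s1,s4,s11} | {s3,s5,s7,s9,s10} | {s0,s6}.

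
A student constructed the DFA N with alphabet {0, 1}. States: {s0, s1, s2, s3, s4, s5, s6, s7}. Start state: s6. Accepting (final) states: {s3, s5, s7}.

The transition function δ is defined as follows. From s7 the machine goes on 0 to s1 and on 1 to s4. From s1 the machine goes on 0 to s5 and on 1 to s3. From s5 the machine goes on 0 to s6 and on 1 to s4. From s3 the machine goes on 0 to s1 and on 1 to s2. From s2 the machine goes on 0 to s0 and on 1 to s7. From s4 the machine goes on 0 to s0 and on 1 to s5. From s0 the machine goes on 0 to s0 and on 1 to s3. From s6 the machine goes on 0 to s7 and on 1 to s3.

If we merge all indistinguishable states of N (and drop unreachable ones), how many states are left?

3

Start with accepting vs non-accepting: {s3,s5,s7} | {s0,s1,s2,s4,s6}.
Refine {s0,s1,s2,s4,s6} on symbol 0: members go to different blocks, giving {s0,s2,s4} and {s1,s6}.
The partition is now stable with 3 blocks: {s3,s5,s7} | {s0,s2,s4} | {s1,s6}.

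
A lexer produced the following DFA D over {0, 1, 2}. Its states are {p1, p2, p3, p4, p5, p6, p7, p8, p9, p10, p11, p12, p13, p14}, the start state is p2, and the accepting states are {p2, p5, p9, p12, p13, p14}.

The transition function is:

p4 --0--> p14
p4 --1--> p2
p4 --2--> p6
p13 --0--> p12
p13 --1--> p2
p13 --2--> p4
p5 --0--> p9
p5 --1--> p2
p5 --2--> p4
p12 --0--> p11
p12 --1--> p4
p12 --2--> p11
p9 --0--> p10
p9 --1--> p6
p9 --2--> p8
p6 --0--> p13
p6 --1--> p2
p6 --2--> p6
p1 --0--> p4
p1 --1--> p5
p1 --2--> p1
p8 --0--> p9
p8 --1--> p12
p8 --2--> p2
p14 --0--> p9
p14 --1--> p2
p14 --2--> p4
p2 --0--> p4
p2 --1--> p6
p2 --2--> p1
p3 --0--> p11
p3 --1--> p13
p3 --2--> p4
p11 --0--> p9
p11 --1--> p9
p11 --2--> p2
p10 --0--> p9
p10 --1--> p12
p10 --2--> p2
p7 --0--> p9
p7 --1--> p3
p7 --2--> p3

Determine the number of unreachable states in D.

Starting at p2 and following transitions, the reachable set is {p1, p2, p4, p5, p6, p8, p9, p10, p11, p12, p13, p14}. That leaves p3, p7 unreachable — 2 in total.

2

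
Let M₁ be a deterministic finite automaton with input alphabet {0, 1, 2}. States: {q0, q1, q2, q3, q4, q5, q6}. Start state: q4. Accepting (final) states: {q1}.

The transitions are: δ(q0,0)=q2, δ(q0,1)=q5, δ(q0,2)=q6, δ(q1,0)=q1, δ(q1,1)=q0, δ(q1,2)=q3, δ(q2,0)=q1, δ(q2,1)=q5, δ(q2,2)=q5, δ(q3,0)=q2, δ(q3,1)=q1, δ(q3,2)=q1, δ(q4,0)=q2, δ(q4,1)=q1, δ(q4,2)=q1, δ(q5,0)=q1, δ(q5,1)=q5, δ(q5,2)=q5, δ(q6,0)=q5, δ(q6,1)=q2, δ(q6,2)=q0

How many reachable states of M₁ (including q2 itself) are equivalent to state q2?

All states are reachable from the start state.
Initial partition by acceptance: {q1} | {q0,q2,q3,q4,q5,q6}.
On input 0, block {q0,q2,q3,q4,q5,q6} splits into {q0,q3,q4,q6} and {q2,q5}.
On input 1, block {q0,q3,q4,q6} splits into {q0,q6} and {q3,q4}.
No further refinement is possible. Final partition (4 blocks): {q1} | {q0,q6} | {q2,q5} | {q3,q4}.
State q2 belongs to the block {q2,q5}, which has 2 states.

2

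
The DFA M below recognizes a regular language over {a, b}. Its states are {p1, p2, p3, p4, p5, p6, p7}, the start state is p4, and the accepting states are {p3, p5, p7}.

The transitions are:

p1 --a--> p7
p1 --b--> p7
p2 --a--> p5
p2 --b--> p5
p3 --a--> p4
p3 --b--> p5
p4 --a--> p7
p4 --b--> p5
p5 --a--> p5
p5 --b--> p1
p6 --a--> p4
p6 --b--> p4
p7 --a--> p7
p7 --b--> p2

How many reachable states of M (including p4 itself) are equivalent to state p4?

States {p3,p6} cannot be reached from the start state, so discard them.
P0 = {p5,p7} | {p1,p2,p4}.
No further refinement is possible. Final partition (2 blocks): {p5,p7} | {p1,p2,p4}.
State p4 belongs to the block {p1,p2,p4}, which has 3 states.

3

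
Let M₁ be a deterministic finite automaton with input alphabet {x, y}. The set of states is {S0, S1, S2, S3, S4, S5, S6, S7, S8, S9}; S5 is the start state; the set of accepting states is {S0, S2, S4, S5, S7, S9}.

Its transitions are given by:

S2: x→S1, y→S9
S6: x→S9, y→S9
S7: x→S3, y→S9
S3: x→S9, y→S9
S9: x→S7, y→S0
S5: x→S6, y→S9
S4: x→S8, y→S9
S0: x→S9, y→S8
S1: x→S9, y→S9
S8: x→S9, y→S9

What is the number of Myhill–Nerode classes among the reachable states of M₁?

First remove the unreachable states {S1,S2,S4}; 7 states remain.
Start with accepting vs non-accepting: {S0,S5,S7,S9} | {S3,S6,S8}.
On input x, block {S0,S5,S7,S9} splits into {S0,S9} and {S5,S7}.
Refine {S0,S9} on symbol x: members go to different blocks, giving {S0} and {S9}.
Stable partition: {S0} | {S3,S6,S8} | {S5,S7} | {S9} — 4 equivalence classes.

4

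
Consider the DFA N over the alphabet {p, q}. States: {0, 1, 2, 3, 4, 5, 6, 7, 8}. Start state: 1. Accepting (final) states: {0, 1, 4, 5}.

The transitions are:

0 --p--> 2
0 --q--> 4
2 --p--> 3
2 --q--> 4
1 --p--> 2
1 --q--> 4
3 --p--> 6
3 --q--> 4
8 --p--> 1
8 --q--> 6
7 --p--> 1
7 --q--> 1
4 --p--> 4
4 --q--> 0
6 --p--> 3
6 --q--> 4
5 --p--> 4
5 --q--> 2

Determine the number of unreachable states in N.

Starting at 1 and following transitions, the reachable set is {0, 1, 2, 3, 4, 6}. That leaves 5, 7, 8 unreachable — 3 in total.

3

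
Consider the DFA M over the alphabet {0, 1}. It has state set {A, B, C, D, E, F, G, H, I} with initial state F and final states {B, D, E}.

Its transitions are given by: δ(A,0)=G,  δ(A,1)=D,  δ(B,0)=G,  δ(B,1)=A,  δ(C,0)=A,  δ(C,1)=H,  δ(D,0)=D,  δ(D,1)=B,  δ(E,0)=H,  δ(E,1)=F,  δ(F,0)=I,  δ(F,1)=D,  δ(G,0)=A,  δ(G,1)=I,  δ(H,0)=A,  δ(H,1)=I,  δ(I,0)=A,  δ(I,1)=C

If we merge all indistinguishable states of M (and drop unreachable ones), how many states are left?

First remove the unreachable states {E}; 8 states remain.
Initial partition by acceptance: {B,D} | {A,C,F,G,H,I}.
On input 0, block {B,D} splits into {B} and {D}.
Split {A,C,F,G,H,I} by δ(·,1) → {C,G,H,I} and {A,F}.
No further refinement is possible. Final partition (4 blocks): {B} | {C,G,H,I} | {D} | {A,F}.

4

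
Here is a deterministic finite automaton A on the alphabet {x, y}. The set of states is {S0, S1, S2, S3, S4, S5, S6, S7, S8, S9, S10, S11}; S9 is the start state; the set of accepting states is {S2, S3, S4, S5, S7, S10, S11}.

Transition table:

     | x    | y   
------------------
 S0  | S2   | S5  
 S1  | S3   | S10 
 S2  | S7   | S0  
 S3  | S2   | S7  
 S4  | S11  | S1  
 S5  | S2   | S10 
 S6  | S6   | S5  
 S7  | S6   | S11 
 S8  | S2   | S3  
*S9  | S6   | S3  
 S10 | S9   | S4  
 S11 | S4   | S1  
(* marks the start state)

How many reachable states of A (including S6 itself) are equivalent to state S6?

2

First remove the unreachable states {S8}; 11 states remain.
Initial partition by acceptance: {S2,S3,S4,S5,S7,S10,S11} | {S0,S1,S6,S9}.
Refine {S2,S3,S4,S5,S7,S10,S11} on symbol x: members go to different blocks, giving {S2,S3,S4,S5,S11} and {S7,S10}.
Refine {S2,S3,S4,S5,S11} on symbol x: members go to different blocks, giving {S3,S4,S5,S11} and {S2}.
Refine {S3,S4,S5,S11} on symbol x: members go to different blocks, giving {S3,S5} and {S4,S11}.
Split {S0,S1,S6,S9} by δ(·,x) → {S6,S9} and {S0} and {S1}.
No further refinement is possible. Final partition (7 blocks): {S3,S5} | {S6,S9} | {S7,S10} | {S2} | {S4,S11} | {S0} | {S1}.
The equivalence class containing S6 is {S6,S9}, of size 2.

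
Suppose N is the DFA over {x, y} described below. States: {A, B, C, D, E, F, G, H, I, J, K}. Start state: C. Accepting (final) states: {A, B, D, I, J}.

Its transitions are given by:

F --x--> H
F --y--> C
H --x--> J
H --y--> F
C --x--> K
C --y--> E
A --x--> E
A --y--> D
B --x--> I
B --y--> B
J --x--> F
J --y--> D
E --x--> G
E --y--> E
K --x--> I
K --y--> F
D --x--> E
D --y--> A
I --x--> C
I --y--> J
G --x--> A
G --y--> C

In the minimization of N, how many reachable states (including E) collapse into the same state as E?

Reachable states from the start: {A,C,D,E,F,G,H,I,J,K}. Unreachable: {B} — drop them.
Initial partition by acceptance: {A,D,I,J} | {C,E,F,G,H,K}.
Split {C,E,F,G,H,K} by δ(·,x) → {C,E,F} and {G,H,K}.
No further refinement is possible. Final partition (3 blocks): {A,D,I,J} | {C,E,F} | {G,H,K}.
The equivalence class containing E is {C,E,F}, of size 3.

3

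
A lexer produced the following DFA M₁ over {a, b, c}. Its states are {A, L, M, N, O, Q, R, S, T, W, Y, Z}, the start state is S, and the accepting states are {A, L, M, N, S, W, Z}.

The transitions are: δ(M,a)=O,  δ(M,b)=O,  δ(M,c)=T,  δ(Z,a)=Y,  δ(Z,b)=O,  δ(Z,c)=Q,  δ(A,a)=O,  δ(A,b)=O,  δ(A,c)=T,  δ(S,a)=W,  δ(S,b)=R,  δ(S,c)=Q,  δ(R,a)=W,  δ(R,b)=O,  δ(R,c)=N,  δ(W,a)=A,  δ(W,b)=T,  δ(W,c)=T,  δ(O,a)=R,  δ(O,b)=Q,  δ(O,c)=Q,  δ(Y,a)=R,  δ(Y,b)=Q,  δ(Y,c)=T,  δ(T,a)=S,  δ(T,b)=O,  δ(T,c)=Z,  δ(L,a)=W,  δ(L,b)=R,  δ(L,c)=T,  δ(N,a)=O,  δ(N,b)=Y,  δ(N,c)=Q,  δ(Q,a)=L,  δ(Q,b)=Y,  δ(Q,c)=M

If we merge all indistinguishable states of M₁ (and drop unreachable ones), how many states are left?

P0 = {A,L,M,N,S,W,Z} | {O,Q,R,T,Y}.
Refine {A,L,M,N,S,W,Z} on symbol a: members go to different blocks, giving {A,M,N,Z} and {L,S,W}.
Split {O,Q,R,T,Y} by δ(·,a) → {Q,R,T} and {O,Y}.
Split {L,S,W} by δ(·,a) → {L,S} and {W}.
Refine {Q,R,T} on symbol a: members go to different blocks, giving {Q,T} and {R}.
The partition is now stable with 6 blocks: {A,M,N,Z} | {Q,T} | {L,S} | {O,Y} | {W} | {R}.

6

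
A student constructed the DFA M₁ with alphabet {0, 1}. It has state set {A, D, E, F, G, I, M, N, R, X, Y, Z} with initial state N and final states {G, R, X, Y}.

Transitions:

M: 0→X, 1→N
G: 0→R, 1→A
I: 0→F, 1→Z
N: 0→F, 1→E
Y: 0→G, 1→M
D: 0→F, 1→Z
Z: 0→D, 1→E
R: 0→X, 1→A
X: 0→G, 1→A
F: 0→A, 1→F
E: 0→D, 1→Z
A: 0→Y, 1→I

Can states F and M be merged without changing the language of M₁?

All states are reachable from the start state.
P0 = {G,R,X,Y} | {A,D,E,F,I,M,N,Z}.
Split {A,D,E,F,I,M,N,Z} by δ(·,0) → {D,E,F,I,N,Z} and {A,M}.
On input 0, block {D,E,F,I,N,Z} splits into {D,E,I,N,Z} and {F}.
On input 0, block {D,E,I,N,Z} splits into {D,I,N} and {E,Z}.
The partition is now stable with 5 blocks: {G,R,X,Y} | {D,I,N} | {A,M} | {F} | {E,Z}.
F and M end up in different blocks, so they are distinguishable. For instance, the string '0' is accepted from only M.

No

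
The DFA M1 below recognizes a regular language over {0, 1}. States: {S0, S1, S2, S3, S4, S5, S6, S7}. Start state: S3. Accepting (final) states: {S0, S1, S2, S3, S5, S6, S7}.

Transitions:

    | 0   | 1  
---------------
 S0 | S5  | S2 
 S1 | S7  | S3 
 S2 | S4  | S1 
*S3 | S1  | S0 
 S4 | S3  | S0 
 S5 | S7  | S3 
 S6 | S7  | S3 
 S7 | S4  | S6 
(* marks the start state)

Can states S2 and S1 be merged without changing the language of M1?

Every state is reachable, so we keep all 8.
Start with accepting vs non-accepting: {S0,S1,S2,S3,S5,S6,S7} | {S4}.
On input 0, block {S0,S1,S2,S3,S5,S6,S7} splits into {S0,S1,S3,S5,S6} and {S2,S7}.
On input 0, block {S0,S1,S3,S5,S6} splits into {S1,S5,S6} and {S0,S3}.
Refine {S0,S3} on symbol 1: members go to different blocks, giving {S0} and {S3}.
Stable partition: {S1,S5,S6} | {S4} | {S2,S7} | {S0} | {S3} — 5 equivalence classes.
S2 and S1 end up in different blocks, so they are distinguishable. For instance, the string '0' is accepted from only S1.

No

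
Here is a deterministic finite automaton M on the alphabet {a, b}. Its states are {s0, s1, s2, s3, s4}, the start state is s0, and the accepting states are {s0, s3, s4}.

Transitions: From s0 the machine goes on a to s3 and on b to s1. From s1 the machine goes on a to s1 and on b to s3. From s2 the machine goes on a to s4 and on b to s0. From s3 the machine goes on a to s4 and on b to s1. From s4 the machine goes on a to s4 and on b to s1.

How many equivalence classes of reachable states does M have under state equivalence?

2

Reachable states from the start: {s0,s1,s3,s4}. Unreachable: {s2} — drop them.
Start with accepting vs non-accepting: {s0,s3,s4} | {s1}.
No further refinement is possible. Final partition (2 blocks): {s0,s3,s4} | {s1}.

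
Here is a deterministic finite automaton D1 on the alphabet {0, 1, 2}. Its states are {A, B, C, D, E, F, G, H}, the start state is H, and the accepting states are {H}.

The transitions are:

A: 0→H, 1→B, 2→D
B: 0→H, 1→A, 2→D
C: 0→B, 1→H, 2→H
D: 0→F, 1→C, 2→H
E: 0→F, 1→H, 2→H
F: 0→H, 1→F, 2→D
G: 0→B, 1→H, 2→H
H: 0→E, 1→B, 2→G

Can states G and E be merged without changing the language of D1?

Yes

All states are reachable from the start state.
Start with accepting vs non-accepting: {H} | {A,B,C,D,E,F,G}.
Split {A,B,C,D,E,F,G} by δ(·,0) → {C,D,E,G} and {A,B,F}.
Split {C,D,E,G} by δ(·,1) → {C,E,G} and {D}.
Stable partition: {H} | {C,E,G} | {A,B,F} | {D} — 4 equivalence classes.
G and E lie in the same block of the stable partition, so they are equivalent — no string distinguishes them.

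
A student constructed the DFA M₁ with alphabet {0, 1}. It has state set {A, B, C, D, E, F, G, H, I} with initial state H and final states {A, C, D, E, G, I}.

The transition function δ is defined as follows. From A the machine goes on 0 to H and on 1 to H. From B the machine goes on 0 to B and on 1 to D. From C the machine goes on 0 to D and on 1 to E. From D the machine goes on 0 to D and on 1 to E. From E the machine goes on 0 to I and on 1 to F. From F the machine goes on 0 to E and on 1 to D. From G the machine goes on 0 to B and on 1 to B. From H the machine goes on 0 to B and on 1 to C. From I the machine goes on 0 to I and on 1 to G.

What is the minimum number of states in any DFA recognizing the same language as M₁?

6

Reachable states from the start: {B,C,D,E,F,G,H,I}. Unreachable: {A} — drop them.
P0 = {C,D,E,G,I} | {B,F,H}.
Refine {C,D,E,G,I} on symbol 0: members go to different blocks, giving {C,D,E,I} and {G}.
Split {C,D,E,I} by δ(·,1) → {C,D} and {E} and {I}.
Refine {B,F,H} on symbol 0: members go to different blocks, giving {B,H} and {F}.
The partition is now stable with 6 blocks: {C,D} | {B,H} | {G} | {E} | {I} | {F}.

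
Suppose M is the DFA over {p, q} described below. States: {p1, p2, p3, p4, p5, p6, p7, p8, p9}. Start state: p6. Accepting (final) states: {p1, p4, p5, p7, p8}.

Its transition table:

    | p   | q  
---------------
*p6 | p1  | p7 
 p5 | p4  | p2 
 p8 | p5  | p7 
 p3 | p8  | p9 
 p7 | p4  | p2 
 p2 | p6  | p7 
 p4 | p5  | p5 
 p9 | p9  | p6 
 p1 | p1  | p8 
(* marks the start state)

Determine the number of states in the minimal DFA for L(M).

First remove the unreachable states {p3,p9}; 7 states remain.
P0 = {p1,p4,p5,p7,p8} | {p2,p6}.
On input q, block {p1,p4,p5,p7,p8} splits into {p1,p4,p8} and {p5,p7}.
On input p, block {p1,p4,p8} splits into {p4,p8} and {p1}.
Split {p2,p6} by δ(·,p) → {p2} and {p6}.
The partition is now stable with 5 blocks: {p4,p8} | {p2} | {p5,p7} | {p1} | {p6}.

5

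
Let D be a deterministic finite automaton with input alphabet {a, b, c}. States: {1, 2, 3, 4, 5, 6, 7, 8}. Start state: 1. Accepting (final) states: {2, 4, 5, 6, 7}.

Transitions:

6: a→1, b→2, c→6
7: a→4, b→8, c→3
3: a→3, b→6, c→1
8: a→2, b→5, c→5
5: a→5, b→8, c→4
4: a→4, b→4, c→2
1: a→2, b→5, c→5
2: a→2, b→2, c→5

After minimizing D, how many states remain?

States {3,6,7} cannot be reached from the start state, so discard them.
Initial partition by acceptance: {2,4,5} | {1,8}.
Split {2,4,5} by δ(·,b) → {2,4} and {5}.
Refine {2,4} on symbol c: members go to different blocks, giving {2} and {4}.
No further refinement is possible. Final partition (4 blocks): {2} | {1,8} | {5} | {4}.

4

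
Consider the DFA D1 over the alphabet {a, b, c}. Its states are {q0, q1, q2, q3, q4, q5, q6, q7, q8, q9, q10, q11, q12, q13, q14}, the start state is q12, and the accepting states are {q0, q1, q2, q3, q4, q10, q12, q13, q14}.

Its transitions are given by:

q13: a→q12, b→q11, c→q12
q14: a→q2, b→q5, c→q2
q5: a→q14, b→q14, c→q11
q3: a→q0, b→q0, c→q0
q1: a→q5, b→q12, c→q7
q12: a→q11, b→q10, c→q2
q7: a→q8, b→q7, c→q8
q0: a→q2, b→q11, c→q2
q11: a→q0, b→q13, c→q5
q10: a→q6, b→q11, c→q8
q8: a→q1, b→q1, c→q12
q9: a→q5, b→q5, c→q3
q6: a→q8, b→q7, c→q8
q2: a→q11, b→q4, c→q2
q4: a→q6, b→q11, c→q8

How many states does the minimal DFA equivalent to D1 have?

First remove the unreachable states {q3,q9}; 13 states remain.
Initial partition by acceptance: {q0,q1,q2,q4,q10,q12,q13,q14} | {q5,q6,q7,q8,q11}.
Split {q0,q1,q2,q4,q10,q12,q13,q14} by δ(·,a) → {q1,q2,q4,q10,q12} and {q0,q13,q14}.
Refine {q1,q2,q4,q10,q12} on symbol b: members go to different blocks, giving {q1,q2,q12} and {q4,q10}.
Split {q1,q2,q12} by δ(·,b) → {q2,q12} and {q1}.
On input a, block {q5,q6,q7,q8,q11} splits into {q5,q11} and {q6,q7} and {q8}.
No further refinement is possible. Final partition (7 blocks): {q2,q12} | {q5,q11} | {q0,q13,q14} | {q4,q10} | {q1} | {q6,q7} | {q8}.

7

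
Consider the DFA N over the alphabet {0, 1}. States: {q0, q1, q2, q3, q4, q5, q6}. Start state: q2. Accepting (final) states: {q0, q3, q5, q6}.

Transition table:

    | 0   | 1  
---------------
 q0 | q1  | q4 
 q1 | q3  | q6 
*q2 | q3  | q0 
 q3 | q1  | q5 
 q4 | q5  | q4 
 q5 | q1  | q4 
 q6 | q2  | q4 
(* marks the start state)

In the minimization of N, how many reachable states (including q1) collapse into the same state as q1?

2

All states are reachable from the start state.
Start with accepting vs non-accepting: {q0,q3,q5,q6} | {q1,q2,q4}.
Refine {q0,q3,q5,q6} on symbol 1: members go to different blocks, giving {q0,q5,q6} and {q3}.
On input 0, block {q1,q2,q4} splits into {q1,q2} and {q4}.
Stable partition: {q0,q5,q6} | {q1,q2} | {q3} | {q4} — 4 equivalence classes.
State q1 belongs to the block {q1,q2}, which has 2 states.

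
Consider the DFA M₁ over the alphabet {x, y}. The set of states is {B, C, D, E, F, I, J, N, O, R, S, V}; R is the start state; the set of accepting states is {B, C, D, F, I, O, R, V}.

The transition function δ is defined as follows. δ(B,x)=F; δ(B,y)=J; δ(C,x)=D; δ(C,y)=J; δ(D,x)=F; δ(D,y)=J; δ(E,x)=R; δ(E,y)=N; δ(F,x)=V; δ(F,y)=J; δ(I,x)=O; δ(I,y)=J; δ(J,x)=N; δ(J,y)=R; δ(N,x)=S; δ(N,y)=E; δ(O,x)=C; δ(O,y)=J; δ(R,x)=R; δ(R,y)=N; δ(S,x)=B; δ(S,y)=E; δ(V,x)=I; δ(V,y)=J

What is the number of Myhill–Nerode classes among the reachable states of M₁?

6

P0 = {B,C,D,F,I,O,R,V} | {E,J,N,S}.
Split {E,J,N,S} by δ(·,x) → {J,N} and {E,S}.
Refine {J,N} on symbol x: members go to different blocks, giving {J} and {N}.
Split {B,C,D,F,I,O,R,V} by δ(·,y) → {B,C,D,F,I,O,V} and {R}.
On input x, block {E,S} splits into {S} and {E}.
No further refinement is possible. Final partition (6 blocks): {B,C,D,F,I,O,V} | {J} | {S} | {N} | {R} | {E}.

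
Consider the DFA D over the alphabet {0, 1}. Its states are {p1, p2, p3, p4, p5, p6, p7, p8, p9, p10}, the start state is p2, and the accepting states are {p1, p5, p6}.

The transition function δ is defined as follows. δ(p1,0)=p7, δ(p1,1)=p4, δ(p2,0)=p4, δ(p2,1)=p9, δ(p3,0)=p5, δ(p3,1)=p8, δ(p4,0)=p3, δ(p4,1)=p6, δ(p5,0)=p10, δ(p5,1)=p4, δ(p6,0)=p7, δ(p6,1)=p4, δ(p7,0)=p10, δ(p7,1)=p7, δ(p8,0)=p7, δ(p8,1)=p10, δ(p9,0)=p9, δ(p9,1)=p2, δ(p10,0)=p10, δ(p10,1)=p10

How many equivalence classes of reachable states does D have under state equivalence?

Reachable states from the start: {p2,p3,p4,p5,p6,p7,p8,p9,p10}. Unreachable: {p1} — drop them.
Initial partition by acceptance: {p5,p6} | {p2,p3,p4,p7,p8,p9,p10}.
Split {p2,p3,p4,p7,p8,p9,p10} by δ(·,0) → {p2,p4,p7,p8,p9,p10} and {p3}.
Refine {p2,p4,p7,p8,p9,p10} on symbol 0: members go to different blocks, giving {p2,p7,p8,p9,p10} and {p4}.
Refine {p2,p7,p8,p9,p10} on symbol 0: members go to different blocks, giving {p7,p8,p9,p10} and {p2}.
Refine {p7,p8,p9,p10} on symbol 1: members go to different blocks, giving {p7,p8,p10} and {p9}.
No further refinement is possible. Final partition (6 blocks): {p5,p6} | {p7,p8,p10} | {p3} | {p4} | {p2} | {p9}.

6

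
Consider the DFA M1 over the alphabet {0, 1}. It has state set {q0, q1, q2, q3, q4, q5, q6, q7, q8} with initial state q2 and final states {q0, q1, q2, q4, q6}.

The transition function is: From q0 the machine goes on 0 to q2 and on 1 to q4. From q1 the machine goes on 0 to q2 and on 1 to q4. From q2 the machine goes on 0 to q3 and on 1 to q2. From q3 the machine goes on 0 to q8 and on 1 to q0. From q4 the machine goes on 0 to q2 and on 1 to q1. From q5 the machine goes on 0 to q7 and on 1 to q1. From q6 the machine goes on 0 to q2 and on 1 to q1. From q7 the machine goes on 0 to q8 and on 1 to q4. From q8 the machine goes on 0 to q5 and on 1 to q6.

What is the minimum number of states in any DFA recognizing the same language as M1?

Initial partition by acceptance: {q0,q1,q2,q4,q6} | {q3,q5,q7,q8}.
Split {q0,q1,q2,q4,q6} by δ(·,0) → {q0,q1,q4,q6} and {q2}.
Stable partition: {q0,q1,q4,q6} | {q3,q5,q7,q8} | {q2} — 3 equivalence classes.

3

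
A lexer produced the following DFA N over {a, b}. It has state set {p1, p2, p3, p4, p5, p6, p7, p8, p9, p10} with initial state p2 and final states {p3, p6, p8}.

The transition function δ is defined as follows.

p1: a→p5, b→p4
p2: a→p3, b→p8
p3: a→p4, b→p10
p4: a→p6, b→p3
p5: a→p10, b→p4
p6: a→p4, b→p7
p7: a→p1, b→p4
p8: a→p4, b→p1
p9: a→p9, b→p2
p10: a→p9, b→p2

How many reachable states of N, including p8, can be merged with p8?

All states are reachable from the start state.
Start with accepting vs non-accepting: {p3,p6,p8} | {p1,p2,p4,p5,p7,p9,p10}.
Split {p1,p2,p4,p5,p7,p9,p10} by δ(·,a) → {p1,p5,p7,p9,p10} and {p2,p4}.
The partition is now stable with 3 blocks: {p3,p6,p8} | {p1,p5,p7,p9,p10} | {p2,p4}.
The equivalence class containing p8 is {p3,p6,p8}, of size 3.

3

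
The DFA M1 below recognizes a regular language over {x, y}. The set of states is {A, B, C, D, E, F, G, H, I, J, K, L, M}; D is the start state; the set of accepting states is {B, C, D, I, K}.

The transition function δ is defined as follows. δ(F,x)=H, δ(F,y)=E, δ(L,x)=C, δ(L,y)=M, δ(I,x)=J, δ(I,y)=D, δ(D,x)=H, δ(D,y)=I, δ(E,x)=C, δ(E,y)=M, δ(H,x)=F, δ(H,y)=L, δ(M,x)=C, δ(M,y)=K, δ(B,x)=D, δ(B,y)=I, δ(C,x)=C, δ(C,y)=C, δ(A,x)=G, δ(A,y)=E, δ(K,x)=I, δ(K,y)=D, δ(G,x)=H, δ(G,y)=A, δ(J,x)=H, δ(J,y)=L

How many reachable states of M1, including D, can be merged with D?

2

First remove the unreachable states {A,B,G}; 10 states remain.
Start with accepting vs non-accepting: {C,D,I,K} | {E,F,H,J,L,M}.
Refine {C,D,I,K} on symbol x: members go to different blocks, giving {C,K} and {D,I}.
Split {C,K} by δ(·,x) → {C} and {K}.
On input x, block {E,F,H,J,L,M} splits into {E,L,M} and {F,H,J}.
Split {E,L,M} by δ(·,y) → {E,L} and {M}.
No further refinement is possible. Final partition (6 blocks): {C} | {E,L} | {D,I} | {K} | {F,H,J} | {M}.
The equivalence class containing D is {D,I}, of size 2.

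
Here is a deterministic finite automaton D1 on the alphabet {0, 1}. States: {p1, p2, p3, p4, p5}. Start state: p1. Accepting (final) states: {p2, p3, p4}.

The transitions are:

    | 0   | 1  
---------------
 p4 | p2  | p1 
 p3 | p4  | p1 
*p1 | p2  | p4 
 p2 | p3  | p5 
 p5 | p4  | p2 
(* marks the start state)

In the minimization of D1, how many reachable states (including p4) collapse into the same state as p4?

3

Every state is reachable, so we keep all 5.
Initial partition by acceptance: {p2,p3,p4} | {p1,p5}.
Stable partition: {p2,p3,p4} | {p1,p5} — 2 equivalence classes.
The equivalence class containing p4 is {p2,p3,p4}, of size 3.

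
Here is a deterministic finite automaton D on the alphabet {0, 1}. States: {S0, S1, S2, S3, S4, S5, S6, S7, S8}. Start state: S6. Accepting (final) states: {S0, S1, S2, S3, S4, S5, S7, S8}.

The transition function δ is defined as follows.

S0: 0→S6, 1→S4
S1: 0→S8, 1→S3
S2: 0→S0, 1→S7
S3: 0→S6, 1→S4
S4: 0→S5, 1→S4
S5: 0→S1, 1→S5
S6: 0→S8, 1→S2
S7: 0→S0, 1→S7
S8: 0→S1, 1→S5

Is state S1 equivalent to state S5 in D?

No

All states are reachable from the start state.
Initial partition by acceptance: {S0,S1,S2,S3,S4,S5,S7,S8} | {S6}.
Split {S0,S1,S2,S3,S4,S5,S7,S8} by δ(·,0) → {S1,S2,S4,S5,S7,S8} and {S0,S3}.
Refine {S1,S2,S4,S5,S7,S8} on symbol 0: members go to different blocks, giving {S1,S4,S5,S8} and {S2,S7}.
Split {S1,S4,S5,S8} by δ(·,1) → {S4,S5,S8} and {S1}.
On input 0, block {S4,S5,S8} splits into {S5,S8} and {S4}.
The partition is now stable with 6 blocks: {S5,S8} | {S6} | {S0,S3} | {S2,S7} | {S1} | {S4}.
S1 and S5 end up in different blocks, so they are distinguishable. For instance, the string '10' is accepted from only S5.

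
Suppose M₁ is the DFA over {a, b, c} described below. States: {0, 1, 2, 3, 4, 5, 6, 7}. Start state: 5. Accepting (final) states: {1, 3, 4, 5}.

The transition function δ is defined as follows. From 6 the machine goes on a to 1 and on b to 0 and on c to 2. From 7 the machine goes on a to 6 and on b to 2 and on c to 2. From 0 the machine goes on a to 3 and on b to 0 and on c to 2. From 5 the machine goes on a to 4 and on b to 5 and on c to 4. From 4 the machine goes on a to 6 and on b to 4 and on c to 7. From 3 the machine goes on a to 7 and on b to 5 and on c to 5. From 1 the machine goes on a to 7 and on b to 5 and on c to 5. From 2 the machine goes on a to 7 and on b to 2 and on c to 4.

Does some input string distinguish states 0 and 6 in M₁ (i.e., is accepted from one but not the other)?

No

P0 = {1,3,4,5} | {0,2,6,7}.
On input a, block {1,3,4,5} splits into {1,3,4} and {5}.
Refine {1,3,4} on symbol b: members go to different blocks, giving {1,3} and {4}.
On input a, block {0,2,6,7} splits into {0,6} and {2,7}.
On input a, block {2,7} splits into {2} and {7}.
The partition is now stable with 6 blocks: {1,3} | {0,6} | {5} | {4} | {2} | {7}.
0 and 6 lie in the same block of the stable partition, so they are equivalent — no string distinguishes them.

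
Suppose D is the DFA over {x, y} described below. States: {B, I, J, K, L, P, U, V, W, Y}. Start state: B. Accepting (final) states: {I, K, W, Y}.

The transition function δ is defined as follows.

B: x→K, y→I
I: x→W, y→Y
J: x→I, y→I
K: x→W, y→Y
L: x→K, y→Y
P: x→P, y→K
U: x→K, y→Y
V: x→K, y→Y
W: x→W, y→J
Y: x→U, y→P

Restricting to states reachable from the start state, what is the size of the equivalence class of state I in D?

2

First remove the unreachable states {L,V}; 8 states remain.
Initial partition by acceptance: {I,K,W,Y} | {B,J,P,U}.
Split {I,K,W,Y} by δ(·,x) → {I,K,W} and {Y}.
Split {I,K,W} by δ(·,y) → {I,K} and {W}.
Refine {B,J,P,U} on symbol x: members go to different blocks, giving {B,J,U} and {P}.
On input y, block {B,J,U} splits into {B,J} and {U}.
No further refinement is possible. Final partition (6 blocks): {I,K} | {B,J} | {Y} | {W} | {P} | {U}.
The equivalence class containing I is {I,K}, of size 2.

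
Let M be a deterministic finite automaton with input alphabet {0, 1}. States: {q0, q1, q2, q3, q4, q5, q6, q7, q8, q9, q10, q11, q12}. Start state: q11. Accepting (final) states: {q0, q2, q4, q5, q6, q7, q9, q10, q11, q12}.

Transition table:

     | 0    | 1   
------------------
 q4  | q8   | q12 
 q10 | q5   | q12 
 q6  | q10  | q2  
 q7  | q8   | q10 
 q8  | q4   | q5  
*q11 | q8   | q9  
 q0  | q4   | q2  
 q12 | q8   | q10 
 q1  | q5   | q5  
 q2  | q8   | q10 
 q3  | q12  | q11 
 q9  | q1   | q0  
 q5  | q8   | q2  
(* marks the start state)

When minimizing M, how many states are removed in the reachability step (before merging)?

BFS from q11 reaches {q0, q1, q2, q4, q5, q8, q9, q10, q11, q12}; the 3 state(s) q3, q6, q7 are never visited.

3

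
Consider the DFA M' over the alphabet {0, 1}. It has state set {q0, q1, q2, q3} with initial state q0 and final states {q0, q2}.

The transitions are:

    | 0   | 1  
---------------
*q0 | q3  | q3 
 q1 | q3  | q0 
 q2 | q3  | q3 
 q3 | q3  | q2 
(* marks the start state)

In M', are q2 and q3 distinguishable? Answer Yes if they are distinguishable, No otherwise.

States {q1} cannot be reached from the start state, so discard them.
Initial partition by acceptance: {q0,q2} | {q3}.
Stable partition: {q0,q2} | {q3} — 2 equivalence classes.
q2 and q3 end up in different blocks, so they are distinguishable. For instance, the string 'ε' is accepted from only q2.

Yes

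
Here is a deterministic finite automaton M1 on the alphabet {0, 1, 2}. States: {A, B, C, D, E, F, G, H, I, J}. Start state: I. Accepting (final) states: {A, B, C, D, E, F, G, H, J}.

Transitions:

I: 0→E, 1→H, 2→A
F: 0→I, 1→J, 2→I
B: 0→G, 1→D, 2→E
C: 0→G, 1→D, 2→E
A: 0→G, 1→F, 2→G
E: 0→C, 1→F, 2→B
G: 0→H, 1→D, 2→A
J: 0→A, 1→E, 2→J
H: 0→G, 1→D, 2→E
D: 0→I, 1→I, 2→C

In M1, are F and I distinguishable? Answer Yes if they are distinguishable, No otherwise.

Yes

All states are reachable from the start state.
P0 = {A,B,C,D,E,F,G,H,J} | {I}.
Split {A,B,C,D,E,F,G,H,J} by δ(·,0) → {A,B,C,E,G,H,J} and {D,F}.
On input 1, block {A,B,C,E,G,H,J} splits into {A,B,C,E,G,H} and {J}.
On input 1, block {D,F} splits into {D} and {F}.
Refine {A,B,C,E,G,H} on symbol 1: members go to different blocks, giving {B,C,G,H} and {A,E}.
No further refinement is possible. Final partition (6 blocks): {B,C,G,H} | {I} | {D} | {J} | {F} | {A,E}.
F and I end up in different blocks, so they are distinguishable. For instance, the string 'ε' is accepted from only F.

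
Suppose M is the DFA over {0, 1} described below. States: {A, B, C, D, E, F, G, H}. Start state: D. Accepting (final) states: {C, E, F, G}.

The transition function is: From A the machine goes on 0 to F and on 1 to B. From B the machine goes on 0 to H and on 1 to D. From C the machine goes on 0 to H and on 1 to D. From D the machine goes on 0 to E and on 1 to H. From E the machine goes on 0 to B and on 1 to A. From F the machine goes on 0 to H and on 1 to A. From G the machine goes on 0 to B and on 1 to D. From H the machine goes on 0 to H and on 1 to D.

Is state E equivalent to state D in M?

No

States {C,G} cannot be reached from the start state, so discard them.
P0 = {E,F} | {A,B,D,H}.
On input 0, block {A,B,D,H} splits into {A,D} and {B,H}.
Stable partition: {E,F} | {A,D} | {B,H} — 3 equivalence classes.
E and D end up in different blocks, so they are distinguishable. For instance, the string 'ε' is accepted from only E.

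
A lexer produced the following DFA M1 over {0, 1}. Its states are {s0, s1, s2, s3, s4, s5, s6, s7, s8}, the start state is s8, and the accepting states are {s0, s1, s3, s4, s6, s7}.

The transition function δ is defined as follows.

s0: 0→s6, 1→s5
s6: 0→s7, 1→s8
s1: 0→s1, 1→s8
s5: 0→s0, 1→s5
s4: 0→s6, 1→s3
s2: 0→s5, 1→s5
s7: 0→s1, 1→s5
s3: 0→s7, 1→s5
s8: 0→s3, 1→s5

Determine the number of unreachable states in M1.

Starting at s8 and following transitions, the reachable set is {s0, s1, s3, s5, s6, s7, s8}. That leaves s2, s4 unreachable — 2 in total.

2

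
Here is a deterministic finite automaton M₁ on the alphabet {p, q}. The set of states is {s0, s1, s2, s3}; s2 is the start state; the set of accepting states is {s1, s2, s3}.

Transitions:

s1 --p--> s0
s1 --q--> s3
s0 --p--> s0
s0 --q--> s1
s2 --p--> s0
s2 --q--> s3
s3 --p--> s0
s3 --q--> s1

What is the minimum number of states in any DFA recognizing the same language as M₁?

2

Start with accepting vs non-accepting: {s1,s2,s3} | {s0}.
No further refinement is possible. Final partition (2 blocks): {s1,s2,s3} | {s0}.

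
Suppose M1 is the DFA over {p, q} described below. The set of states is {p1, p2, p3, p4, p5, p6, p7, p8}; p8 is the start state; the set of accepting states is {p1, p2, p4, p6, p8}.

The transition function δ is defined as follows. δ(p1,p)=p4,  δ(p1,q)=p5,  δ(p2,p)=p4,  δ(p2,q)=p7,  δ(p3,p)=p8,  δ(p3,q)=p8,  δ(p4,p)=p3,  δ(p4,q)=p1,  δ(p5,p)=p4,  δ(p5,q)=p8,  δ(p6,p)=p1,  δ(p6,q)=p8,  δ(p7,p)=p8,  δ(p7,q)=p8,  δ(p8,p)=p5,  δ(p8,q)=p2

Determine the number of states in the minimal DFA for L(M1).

States {p6} cannot be reached from the start state, so discard them.
Initial partition by acceptance: {p1,p2,p4,p8} | {p3,p5,p7}.
Refine {p1,p2,p4,p8} on symbol p: members go to different blocks, giving {p1,p2} and {p4,p8}.
Stable partition: {p1,p2} | {p3,p5,p7} | {p4,p8} — 3 equivalence classes.

3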